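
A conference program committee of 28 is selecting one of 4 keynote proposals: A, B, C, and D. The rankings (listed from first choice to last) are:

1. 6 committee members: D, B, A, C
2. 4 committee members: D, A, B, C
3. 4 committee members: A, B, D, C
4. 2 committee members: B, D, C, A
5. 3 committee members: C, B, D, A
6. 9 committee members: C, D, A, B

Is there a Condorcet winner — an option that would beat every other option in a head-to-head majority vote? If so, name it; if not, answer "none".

D

D vs A: 24–4 for D.
D vs B: 19–9 for D.
D vs C: 16–12 for D.
D beats every other option head-to-head.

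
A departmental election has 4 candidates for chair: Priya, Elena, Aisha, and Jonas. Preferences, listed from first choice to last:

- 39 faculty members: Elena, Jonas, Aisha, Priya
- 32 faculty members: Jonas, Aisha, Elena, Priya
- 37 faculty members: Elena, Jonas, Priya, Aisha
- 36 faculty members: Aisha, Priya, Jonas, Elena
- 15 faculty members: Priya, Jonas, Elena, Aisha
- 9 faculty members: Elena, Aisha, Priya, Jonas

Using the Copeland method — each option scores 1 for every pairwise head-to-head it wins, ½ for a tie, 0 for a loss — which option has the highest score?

Elena

Priya: loses to Elena, Aisha, and Jonas → score 0.
Elena: beats Priya, Aisha, and Jonas → score 3.
Aisha: beats Priya; loses to Elena and Jonas → score 1.
Jonas: beats Priya and Aisha; loses to Elena → score 2.
Elena has the best pairwise record.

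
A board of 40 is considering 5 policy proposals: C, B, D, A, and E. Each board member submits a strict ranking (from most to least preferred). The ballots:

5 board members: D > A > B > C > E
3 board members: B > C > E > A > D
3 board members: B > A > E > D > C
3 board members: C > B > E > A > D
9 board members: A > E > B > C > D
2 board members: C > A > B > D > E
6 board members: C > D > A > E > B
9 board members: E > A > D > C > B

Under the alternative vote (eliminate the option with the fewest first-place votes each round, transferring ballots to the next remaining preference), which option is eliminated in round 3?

Round 1: C 11, B 6, D 5, A 9, E 9. Eliminate D.
Round 2: C 11, B 6, A 14, E 9. Eliminate B.
Round 3: C 14, A 17, E 9. Eliminate E.

E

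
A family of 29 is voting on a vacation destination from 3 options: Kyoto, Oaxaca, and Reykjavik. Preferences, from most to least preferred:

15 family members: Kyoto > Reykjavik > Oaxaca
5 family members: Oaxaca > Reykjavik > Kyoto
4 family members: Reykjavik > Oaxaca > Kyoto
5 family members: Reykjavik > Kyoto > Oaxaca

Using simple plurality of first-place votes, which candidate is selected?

First-place votes: Kyoto 15, Oaxaca 5, Reykjavik 9.
Kyoto has the most first-place votes.

Kyoto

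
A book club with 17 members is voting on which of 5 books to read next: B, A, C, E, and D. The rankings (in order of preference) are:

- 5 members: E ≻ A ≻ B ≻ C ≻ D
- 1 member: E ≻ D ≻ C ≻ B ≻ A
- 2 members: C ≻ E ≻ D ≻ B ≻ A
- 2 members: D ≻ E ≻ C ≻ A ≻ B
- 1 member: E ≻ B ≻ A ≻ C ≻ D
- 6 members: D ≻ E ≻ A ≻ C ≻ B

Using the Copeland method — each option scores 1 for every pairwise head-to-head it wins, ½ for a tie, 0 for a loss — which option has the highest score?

E

B: loses to A, C, E, and D → score 0.
A: beats B and C; loses to E and D → score 2.
C: beats B; loses to A, E, and D → score 1.
E: beats B, A, C, and D → score 4.
D: beats B, A, and C; loses to E → score 3.
E has the best pairwise record.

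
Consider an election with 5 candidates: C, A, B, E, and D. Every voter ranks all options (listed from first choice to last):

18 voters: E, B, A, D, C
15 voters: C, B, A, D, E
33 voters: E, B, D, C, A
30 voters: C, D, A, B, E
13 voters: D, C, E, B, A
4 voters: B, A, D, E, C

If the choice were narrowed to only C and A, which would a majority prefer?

Voters preferring C to A: 91; preferring A to C: 22.
C wins the head-to-head.

C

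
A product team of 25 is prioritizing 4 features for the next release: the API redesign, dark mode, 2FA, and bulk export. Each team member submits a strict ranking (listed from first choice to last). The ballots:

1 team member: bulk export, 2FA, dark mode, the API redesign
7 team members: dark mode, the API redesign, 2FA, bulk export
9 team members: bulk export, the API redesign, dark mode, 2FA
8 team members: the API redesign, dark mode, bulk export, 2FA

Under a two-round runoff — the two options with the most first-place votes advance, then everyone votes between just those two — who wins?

Round 1 first-place votes: the API redesign 8, dark mode 7, 2FA 0, bulk export 10.
bulk export and the API redesign advance.
Runoff: bulk export is preferred to the API redesign by 10 voters; the API redesign by 15.
the API redesign wins the runoff.

the API redesign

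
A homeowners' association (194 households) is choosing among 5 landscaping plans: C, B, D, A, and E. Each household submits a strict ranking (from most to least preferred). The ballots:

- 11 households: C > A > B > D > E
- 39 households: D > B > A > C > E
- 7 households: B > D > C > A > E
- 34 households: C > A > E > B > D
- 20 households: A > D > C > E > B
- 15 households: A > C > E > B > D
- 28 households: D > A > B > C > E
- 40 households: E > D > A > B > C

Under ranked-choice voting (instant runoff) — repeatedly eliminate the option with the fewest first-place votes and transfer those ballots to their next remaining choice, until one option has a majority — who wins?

Round 1: C 45, B 7, D 67, A 35, E 40. Eliminate B.
Round 2: C 45, D 74, A 35, E 40. Eliminate A.
Round 3: C 60, D 94, E 40. Eliminate E.
Round 4: C 60, D 134. D has a majority.

D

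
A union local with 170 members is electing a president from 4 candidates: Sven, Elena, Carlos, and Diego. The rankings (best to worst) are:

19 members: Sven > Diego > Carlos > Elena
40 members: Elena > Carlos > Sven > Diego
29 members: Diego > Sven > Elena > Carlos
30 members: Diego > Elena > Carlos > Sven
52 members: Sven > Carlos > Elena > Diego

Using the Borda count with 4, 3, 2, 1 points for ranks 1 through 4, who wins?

Sven: 19·4 + 40·2 + 29·3 + 30·1 + 52·4 = 481
Elena: 19·1 + 40·4 + 29·2 + 30·3 + 52·2 = 431
Carlos: 19·2 + 40·3 + 29·1 + 30·2 + 52·3 = 403
Diego: 19·3 + 40·1 + 29·4 + 30·4 + 52·1 = 385
Sven has the highest Borda score (481).

Sven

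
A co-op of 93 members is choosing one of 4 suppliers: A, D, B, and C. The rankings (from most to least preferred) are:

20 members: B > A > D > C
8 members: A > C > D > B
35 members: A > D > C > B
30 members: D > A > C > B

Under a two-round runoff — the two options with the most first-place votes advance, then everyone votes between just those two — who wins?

A

Round 1 first-place votes: A 43, D 30, B 20, C 0.
A and D advance.
Runoff: A is preferred to D by 63 voters; D by 30.
A wins the runoff.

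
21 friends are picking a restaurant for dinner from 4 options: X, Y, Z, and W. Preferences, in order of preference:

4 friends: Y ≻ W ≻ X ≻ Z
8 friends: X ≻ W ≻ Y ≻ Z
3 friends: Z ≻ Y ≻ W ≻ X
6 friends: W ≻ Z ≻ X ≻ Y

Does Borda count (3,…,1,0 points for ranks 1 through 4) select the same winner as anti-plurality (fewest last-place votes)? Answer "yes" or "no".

yes

Borda — scores: X 34, Y 26, Z 21, W 45. Winner: W.
Anti-plurality — last-place votes: X 3, Y 6, Z 12, W 0. Winner: W.
The two methods agree.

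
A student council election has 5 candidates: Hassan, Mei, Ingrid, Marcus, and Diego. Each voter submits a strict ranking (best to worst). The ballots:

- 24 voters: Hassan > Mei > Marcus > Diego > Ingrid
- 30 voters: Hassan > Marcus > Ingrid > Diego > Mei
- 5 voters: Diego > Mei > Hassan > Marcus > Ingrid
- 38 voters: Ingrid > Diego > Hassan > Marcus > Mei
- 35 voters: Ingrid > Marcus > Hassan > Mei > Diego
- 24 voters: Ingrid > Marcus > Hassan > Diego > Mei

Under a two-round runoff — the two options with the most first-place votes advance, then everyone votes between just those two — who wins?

Ingrid

Round 1 first-place votes: Hassan 54, Mei 0, Ingrid 97, Marcus 0, Diego 5.
Ingrid and Hassan advance.
Runoff: Ingrid is preferred to Hassan by 97 voters; Hassan by 59.
Ingrid wins the runoff.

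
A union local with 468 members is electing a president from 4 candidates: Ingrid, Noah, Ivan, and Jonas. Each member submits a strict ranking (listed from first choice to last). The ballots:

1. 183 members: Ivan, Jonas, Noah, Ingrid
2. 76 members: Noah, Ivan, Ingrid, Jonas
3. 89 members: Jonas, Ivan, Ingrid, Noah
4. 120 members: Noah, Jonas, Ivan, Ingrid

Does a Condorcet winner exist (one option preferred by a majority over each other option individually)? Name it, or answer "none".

Ivan vs Ingrid: 468–0 for Ivan.
Ivan vs Noah: 272–196 for Ivan.
Ivan vs Jonas: 259–209 for Ivan.
Ivan beats every other option head-to-head.

Ivan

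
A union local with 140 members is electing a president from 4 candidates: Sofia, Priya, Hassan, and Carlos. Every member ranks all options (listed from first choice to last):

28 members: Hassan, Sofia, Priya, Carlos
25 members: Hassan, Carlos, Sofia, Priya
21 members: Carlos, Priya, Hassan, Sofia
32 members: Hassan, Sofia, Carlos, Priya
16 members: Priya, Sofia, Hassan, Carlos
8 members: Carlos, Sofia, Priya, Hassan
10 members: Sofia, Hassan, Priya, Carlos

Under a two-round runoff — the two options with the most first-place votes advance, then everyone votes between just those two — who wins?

Round 1 first-place votes: Sofia 10, Priya 16, Hassan 85, Carlos 29.
Hassan and Carlos advance.
Runoff: Hassan is preferred to Carlos by 111 voters; Carlos by 29.
Hassan wins the runoff.

Hassan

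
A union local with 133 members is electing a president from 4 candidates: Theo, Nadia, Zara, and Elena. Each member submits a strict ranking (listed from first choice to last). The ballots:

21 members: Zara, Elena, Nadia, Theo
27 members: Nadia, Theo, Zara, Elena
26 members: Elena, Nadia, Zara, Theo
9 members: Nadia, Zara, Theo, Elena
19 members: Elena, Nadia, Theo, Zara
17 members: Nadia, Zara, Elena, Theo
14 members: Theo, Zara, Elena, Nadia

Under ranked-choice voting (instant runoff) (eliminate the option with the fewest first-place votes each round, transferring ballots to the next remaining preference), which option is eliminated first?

Theo

Round 1: Theo 14, Nadia 53, Zara 21, Elena 45. Eliminate Theo.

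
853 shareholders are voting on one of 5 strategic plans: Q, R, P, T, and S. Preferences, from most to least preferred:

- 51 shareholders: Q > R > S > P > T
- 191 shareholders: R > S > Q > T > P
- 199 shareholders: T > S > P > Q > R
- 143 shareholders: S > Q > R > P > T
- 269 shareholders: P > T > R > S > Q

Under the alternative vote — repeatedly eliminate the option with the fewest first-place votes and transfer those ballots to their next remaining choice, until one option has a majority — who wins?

Round 1: Q 51, R 191, P 269, T 199, S 143. Eliminate Q.
Round 2: R 242, P 269, T 199, S 143. Eliminate S.
Round 3: R 385, P 269, T 199. Eliminate T.
Round 4: R 385, P 468. P has a majority.

P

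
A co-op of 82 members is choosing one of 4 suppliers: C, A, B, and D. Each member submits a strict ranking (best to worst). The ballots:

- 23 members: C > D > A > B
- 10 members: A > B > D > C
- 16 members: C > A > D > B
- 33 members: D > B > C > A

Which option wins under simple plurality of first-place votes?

C

First-place votes: C 39, A 10, B 0, D 33.
C has the most first-place votes.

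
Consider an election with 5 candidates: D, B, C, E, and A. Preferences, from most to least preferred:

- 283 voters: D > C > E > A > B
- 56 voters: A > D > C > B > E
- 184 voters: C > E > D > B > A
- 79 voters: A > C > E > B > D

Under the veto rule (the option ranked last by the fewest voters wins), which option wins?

C

Last-place votes: D 79, B 283, C 0, E 56, A 184.
C is ranked last by the fewest voters, so C wins.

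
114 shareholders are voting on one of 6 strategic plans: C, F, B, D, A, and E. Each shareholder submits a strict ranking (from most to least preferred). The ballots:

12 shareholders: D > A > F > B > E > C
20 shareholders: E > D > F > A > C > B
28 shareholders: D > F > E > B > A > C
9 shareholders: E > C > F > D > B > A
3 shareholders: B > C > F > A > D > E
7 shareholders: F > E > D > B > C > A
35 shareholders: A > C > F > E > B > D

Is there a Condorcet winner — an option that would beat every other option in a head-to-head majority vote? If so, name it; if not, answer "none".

none

Checking pairwise contests:
F beats C 67–47.
D beats F 60–54.
C beats B 64–50.
E beats D 71–43.
F beats A 67–47.
F beats E 85–29.
Every option loses at least one head-to-head, so there is no Condorcet winner.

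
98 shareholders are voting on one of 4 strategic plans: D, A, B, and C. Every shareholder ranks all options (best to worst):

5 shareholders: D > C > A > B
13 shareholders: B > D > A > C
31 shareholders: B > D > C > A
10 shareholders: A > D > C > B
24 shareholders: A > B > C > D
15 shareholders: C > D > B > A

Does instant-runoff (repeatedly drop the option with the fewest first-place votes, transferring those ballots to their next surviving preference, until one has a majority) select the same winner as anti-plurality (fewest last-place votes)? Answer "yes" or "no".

no

Instant-runoff — R1 D 5, A 34, B 44, C 15 (D out); R2 A 34, B 44, C 20 (C out); R3 A 39, B 59 (B winner). Winner: B.
Anti-plurality — last-place votes: D 24, A 46, B 15, C 13. Winner: C.
The two methods disagree.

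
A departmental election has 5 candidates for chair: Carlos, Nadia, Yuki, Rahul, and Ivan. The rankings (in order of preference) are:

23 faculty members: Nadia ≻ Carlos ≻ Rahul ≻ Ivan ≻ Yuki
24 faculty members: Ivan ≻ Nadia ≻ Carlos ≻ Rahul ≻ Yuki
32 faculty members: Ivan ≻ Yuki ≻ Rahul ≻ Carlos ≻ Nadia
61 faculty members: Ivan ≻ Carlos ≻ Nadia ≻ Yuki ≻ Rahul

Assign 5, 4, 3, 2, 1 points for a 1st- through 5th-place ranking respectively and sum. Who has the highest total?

Carlos: 23·4 + 24·3 + 32·2 + 61·4 = 472
Nadia: 23·5 + 24·4 + 32·1 + 61·3 = 426
Yuki: 23·1 + 24·1 + 32·4 + 61·2 = 297
Rahul: 23·3 + 24·2 + 32·3 + 61·1 = 274
Ivan: 23·2 + 24·5 + 32·5 + 61·5 = 631
Ivan has the highest Borda score (631).

Ivan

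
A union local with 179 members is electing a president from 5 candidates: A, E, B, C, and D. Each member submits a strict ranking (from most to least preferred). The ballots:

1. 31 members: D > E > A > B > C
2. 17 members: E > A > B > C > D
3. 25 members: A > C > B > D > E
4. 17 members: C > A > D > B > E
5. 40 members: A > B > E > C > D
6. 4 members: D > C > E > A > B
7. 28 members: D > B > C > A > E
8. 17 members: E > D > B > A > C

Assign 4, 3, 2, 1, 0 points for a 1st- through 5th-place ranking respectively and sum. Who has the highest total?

A: 31·2 + 17·3 + 25·4 + 17·3 + 40·4 + 4·1 + 28·1 + 17·1 = 473
E: 31·3 + 17·4 + 25·0 + 17·0 + 40·2 + 4·2 + 28·0 + 17·4 = 317
B: 31·1 + 17·2 + 25·2 + 17·1 + 40·3 + 4·0 + 28·3 + 17·2 = 370
C: 31·0 + 17·1 + 25·3 + 17·4 + 40·1 + 4·3 + 28·2 + 17·0 = 268
D: 31·4 + 17·0 + 25·1 + 17·2 + 40·0 + 4·4 + 28·4 + 17·3 = 362
A has the highest Borda score (473).

A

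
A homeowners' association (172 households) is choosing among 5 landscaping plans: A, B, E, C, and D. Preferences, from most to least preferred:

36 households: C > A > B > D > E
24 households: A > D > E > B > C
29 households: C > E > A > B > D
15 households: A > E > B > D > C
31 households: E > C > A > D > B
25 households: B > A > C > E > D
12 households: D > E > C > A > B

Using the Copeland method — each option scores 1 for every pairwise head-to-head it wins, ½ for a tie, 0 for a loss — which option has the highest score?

C

A: beats B, E, and D; loses to C → score 3.
B: beats D; loses to A, E, and C → score 1.
E: beats B and D; loses to A and C → score 2.
C: beats A, B, E, and D → score 4.
D: loses to A, B, E, and C → score 0.
C has the best pairwise record.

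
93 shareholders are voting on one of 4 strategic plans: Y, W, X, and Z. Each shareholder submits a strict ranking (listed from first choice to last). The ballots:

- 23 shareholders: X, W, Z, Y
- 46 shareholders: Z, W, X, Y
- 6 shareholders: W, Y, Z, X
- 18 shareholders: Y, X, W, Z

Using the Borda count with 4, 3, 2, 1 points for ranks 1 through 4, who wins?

W

Y: 23·1 + 46·1 + 6·3 + 18·4 = 159
W: 23·3 + 46·3 + 6·4 + 18·2 = 267
X: 23·4 + 46·2 + 6·1 + 18·3 = 244
Z: 23·2 + 46·4 + 6·2 + 18·1 = 260
W has the highest Borda score (267).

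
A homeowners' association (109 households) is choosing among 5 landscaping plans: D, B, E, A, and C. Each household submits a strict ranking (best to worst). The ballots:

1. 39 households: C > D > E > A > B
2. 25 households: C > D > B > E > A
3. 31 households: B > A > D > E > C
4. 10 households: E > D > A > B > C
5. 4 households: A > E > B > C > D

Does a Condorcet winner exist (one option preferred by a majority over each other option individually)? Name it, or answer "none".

C vs D: 68–41 for C.
C vs B: 64–45 for C.
C vs E: 64–45 for C.
C vs A: 64–45 for C.
C beats every other option head-to-head.

C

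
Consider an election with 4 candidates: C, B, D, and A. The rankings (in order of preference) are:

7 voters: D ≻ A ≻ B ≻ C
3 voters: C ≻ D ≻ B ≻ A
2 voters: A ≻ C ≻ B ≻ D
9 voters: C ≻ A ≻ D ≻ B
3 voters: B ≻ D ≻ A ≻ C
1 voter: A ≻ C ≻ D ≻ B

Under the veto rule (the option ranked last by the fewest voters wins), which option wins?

Last-place votes: C 10, B 10, D 2, A 3.
D is ranked last by the fewest voters, so D wins.

D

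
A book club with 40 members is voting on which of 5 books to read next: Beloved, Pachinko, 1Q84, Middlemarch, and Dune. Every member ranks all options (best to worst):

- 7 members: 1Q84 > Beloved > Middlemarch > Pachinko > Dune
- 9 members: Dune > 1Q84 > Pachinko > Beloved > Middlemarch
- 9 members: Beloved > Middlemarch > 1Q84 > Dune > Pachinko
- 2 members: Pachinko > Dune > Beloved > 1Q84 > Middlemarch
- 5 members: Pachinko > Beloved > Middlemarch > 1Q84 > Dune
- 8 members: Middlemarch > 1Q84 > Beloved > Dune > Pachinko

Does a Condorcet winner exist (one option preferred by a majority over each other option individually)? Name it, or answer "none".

Checking pairwise contests:
1Q84 beats Beloved 24–16.
Beloved beats Pachinko 24–16.
Middlemarch beats 1Q84 22–18.
Beloved beats Middlemarch 32–8.
Beloved beats Dune 29–11.
Every option loses at least one head-to-head, so there is no Condorcet winner.

none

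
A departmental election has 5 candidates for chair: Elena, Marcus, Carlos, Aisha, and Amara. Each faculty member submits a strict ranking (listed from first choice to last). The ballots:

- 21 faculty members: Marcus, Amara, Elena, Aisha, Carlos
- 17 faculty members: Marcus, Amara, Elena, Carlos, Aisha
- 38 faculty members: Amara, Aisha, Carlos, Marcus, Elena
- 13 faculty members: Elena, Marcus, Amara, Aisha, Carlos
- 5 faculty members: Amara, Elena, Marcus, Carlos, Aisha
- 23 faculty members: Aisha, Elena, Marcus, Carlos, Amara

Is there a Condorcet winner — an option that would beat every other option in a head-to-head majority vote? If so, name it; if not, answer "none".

Checking pairwise contests:
Marcus beats Elena 76–41.
Aisha beats Marcus 61–56.
Elena beats Carlos 79–38.
Amara beats Aisha 94–23.
Marcus beats Amara 74–43.
Every option loses at least one head-to-head, so there is no Condorcet winner.

none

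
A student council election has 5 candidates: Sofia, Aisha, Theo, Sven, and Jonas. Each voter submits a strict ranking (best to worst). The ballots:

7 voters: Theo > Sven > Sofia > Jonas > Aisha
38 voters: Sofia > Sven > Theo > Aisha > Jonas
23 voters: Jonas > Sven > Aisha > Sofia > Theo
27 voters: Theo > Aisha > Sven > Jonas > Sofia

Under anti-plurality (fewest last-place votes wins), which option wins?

Last-place votes: Sofia 27, Aisha 7, Theo 23, Sven 0, Jonas 38.
Sven is ranked last by the fewest voters, so Sven wins.

Sven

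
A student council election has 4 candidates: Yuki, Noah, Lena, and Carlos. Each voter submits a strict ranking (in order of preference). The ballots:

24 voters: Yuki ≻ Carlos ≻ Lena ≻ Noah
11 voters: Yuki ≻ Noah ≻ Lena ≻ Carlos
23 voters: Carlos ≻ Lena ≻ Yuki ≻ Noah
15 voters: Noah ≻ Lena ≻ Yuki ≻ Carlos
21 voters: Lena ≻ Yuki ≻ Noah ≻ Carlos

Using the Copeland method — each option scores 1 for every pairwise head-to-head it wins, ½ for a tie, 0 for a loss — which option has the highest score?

Lena

Yuki: beats Noah and Carlos; loses to Lena → score 2.
Noah: ties Carlos; loses to Yuki and Lena → score 0.5.
Lena: beats Yuki and Noah; ties Carlos → score 2.5.
Carlos: ties Noah and Lena; loses to Yuki → score 1.
Lena has the best pairwise record.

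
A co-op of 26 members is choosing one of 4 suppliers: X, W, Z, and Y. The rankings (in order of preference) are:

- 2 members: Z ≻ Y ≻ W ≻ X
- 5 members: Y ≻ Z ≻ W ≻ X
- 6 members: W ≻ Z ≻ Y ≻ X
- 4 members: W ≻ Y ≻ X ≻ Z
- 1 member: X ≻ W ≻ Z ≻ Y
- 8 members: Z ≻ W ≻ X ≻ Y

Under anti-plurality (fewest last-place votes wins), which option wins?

W

Last-place votes: X 13, W 0, Z 4, Y 9.
W is ranked last by the fewest voters, so W wins.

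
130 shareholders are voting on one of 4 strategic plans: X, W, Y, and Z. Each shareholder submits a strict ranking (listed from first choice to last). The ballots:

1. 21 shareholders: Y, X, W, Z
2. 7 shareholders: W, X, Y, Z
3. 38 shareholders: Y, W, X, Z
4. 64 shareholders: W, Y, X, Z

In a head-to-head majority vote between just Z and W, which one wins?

Voters preferring Z to W: 0; preferring W to Z: 130.
W wins the head-to-head.

W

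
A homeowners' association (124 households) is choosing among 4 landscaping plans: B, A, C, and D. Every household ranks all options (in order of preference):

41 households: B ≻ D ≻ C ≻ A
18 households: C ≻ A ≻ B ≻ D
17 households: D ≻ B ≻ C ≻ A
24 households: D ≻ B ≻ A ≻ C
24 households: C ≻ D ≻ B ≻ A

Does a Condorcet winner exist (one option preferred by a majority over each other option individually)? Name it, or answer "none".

D vs B: 65–59 for D.
D vs A: 106–18 for D.
D vs C: 82–42 for D.
D beats every other option head-to-head.

D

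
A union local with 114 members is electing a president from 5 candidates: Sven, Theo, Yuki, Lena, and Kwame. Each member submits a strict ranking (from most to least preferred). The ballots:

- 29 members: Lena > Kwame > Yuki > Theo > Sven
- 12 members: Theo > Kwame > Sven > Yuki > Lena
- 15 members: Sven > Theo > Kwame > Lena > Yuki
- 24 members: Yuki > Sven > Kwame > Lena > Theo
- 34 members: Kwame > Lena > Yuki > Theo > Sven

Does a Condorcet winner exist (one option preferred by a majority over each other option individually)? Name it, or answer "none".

Kwame

Kwame vs Sven: 75–39 for Kwame.
Kwame vs Theo: 87–27 for Kwame.
Kwame vs Yuki: 90–24 for Kwame.
Kwame vs Lena: 85–29 for Kwame.
Kwame beats every other option head-to-head.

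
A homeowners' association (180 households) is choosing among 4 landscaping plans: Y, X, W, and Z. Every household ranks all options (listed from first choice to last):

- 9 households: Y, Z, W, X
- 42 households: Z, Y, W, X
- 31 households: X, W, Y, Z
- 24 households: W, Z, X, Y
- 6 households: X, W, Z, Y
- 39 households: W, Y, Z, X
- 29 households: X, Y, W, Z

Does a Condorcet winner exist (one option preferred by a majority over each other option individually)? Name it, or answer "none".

W

W vs Y: 100–80 for W.
W vs X: 114–66 for W.
W vs Z: 129–51 for W.
W beats every other option head-to-head.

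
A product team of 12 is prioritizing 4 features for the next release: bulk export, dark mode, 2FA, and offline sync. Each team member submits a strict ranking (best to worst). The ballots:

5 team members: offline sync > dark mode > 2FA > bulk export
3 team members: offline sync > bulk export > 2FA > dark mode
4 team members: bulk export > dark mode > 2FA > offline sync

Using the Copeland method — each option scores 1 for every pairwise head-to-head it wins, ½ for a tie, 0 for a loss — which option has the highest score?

offline sync

bulk export: beats dark mode and 2FA; loses to offline sync → score 2.
dark mode: beats 2FA; loses to bulk export and offline sync → score 1.
2FA: loses to bulk export, dark mode, and offline sync → score 0.
offline sync: beats bulk export, dark mode, and 2FA → score 3.
offline sync has the best pairwise record.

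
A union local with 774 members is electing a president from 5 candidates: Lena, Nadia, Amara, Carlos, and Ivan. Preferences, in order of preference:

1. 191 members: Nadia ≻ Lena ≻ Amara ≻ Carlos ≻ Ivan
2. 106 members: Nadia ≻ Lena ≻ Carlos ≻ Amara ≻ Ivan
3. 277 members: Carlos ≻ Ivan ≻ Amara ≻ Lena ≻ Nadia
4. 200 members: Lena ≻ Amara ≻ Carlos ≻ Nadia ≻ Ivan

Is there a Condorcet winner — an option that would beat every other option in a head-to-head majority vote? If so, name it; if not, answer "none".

Lena

Lena vs Nadia: 477–297 for Lena.
Lena vs Amara: 497–277 for Lena.
Lena vs Carlos: 497–277 for Lena.
Lena vs Ivan: 497–277 for Lena.
Lena beats every other option head-to-head.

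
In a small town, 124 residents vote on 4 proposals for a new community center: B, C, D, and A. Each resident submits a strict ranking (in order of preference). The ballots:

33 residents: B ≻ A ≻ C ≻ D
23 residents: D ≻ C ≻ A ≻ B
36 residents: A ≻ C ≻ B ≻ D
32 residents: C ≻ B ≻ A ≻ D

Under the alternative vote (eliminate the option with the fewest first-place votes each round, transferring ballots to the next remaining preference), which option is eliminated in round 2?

Round 1: B 33, C 32, D 23, A 36. Eliminate D.
Round 2: B 33, C 55, A 36. Eliminate B.

B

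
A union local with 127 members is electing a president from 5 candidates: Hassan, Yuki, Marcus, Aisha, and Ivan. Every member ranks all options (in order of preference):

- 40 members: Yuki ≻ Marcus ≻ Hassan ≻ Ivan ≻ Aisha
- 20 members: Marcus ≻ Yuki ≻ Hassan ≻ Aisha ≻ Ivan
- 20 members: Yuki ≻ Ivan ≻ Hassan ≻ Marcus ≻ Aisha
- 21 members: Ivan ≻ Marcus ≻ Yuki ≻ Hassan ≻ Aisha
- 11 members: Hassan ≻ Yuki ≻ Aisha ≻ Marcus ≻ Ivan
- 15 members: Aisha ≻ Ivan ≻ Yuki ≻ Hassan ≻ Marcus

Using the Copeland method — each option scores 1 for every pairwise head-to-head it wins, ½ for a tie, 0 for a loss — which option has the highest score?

Yuki

Hassan: beats Aisha and Ivan; loses to Yuki and Marcus → score 2.
Yuki: beats Hassan, Marcus, Aisha, and Ivan → score 4.
Marcus: beats Hassan, Aisha, and Ivan; loses to Yuki → score 3.
Aisha: loses to Hassan, Yuki, Marcus, and Ivan → score 0.
Ivan: beats Aisha; loses to Hassan, Yuki, and Marcus → score 1.
Yuki has the best pairwise record.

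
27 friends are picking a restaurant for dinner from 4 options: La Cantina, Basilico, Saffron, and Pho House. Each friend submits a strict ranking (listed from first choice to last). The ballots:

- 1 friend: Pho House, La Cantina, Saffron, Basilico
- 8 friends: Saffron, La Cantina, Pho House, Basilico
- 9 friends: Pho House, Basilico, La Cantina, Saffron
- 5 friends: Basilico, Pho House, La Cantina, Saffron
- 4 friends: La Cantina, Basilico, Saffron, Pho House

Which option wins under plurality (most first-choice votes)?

First-place votes: La Cantina 4, Basilico 5, Saffron 8, Pho House 10.
Pho House has the most first-place votes.

Pho House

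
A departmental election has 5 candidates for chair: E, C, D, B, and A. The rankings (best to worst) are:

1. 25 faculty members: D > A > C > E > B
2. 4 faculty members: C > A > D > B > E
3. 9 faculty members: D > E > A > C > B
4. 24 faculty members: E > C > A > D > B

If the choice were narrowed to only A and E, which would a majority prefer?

E

Voters preferring A to E: 29; preferring E to A: 33.
E wins the head-to-head.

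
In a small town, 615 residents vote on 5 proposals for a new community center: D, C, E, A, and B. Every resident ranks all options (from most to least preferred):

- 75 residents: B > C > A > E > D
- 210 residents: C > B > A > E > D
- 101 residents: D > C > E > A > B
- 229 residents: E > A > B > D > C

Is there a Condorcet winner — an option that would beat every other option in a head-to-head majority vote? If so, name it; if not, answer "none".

Checking pairwise contests:
E beats D 514–101.
D beats C 330–285.
C beats E 386–229.
C beats A 386–229.
C beats B 311–304.
Every option loses at least one head-to-head, so there is no Condorcet winner.

none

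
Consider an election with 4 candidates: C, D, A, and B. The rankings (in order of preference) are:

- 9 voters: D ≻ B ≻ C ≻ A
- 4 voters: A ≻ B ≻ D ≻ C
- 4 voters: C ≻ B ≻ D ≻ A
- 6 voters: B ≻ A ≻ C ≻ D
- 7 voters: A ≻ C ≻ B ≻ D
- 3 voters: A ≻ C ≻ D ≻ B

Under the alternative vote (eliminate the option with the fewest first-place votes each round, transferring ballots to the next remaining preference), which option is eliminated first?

Round 1: C 4, D 9, A 14, B 6. Eliminate C.

C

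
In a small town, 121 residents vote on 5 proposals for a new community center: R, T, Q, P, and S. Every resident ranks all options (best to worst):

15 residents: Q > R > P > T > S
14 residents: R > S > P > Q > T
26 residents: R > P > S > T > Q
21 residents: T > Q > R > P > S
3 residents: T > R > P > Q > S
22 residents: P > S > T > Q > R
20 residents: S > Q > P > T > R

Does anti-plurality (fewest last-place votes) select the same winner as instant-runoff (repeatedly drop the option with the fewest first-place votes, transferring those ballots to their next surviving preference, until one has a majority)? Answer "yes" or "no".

Anti-plurality — last-place votes: R 42, T 14, Q 26, P 0, S 39. Winner: P.
Instant-runoff — R1 R 40, T 24, Q 15, P 22, S 20 (Q out); R2 R 55, T 24, P 22, S 20 (S out); R3 R 55, T 24, P 42 (T out); R4 R 79, P 42 (R winner). Winner: R.
The two methods disagree.

no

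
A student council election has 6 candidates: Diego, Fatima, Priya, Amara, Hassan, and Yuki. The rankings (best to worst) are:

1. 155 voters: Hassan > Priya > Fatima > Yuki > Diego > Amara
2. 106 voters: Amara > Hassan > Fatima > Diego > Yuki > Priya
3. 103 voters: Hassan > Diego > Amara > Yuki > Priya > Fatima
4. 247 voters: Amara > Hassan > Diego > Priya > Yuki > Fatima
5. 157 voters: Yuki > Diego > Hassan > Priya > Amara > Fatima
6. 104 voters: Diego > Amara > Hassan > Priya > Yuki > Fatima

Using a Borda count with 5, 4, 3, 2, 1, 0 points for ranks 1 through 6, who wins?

Diego: 155·1 + 106·2 + 103·4 + 247·3 + 157·4 + 104·5 = 2668
Fatima: 155·3 + 106·3 + 103·0 + 247·0 + 157·0 + 104·0 = 783
Priya: 155·4 + 106·0 + 103·1 + 247·2 + 157·2 + 104·2 = 1739
Amara: 155·0 + 106·5 + 103·3 + 247·5 + 157·1 + 104·4 = 2647
Hassan: 155·5 + 106·4 + 103·5 + 247·4 + 157·3 + 104·3 = 3485
Yuki: 155·2 + 106·1 + 103·2 + 247·1 + 157·5 + 104·1 = 1758
Hassan has the highest Borda score (3485).

Hassan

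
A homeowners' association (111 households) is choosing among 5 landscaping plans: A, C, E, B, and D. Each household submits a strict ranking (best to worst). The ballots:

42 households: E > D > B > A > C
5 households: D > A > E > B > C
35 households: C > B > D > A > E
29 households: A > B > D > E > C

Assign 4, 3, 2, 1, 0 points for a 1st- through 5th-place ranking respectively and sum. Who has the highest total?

B

A: 42·1 + 5·3 + 35·1 + 29·4 = 208
C: 42·0 + 5·0 + 35·4 + 29·0 = 140
E: 42·4 + 5·2 + 35·0 + 29·1 = 207
B: 42·2 + 5·1 + 35·3 + 29·3 = 281
D: 42·3 + 5·4 + 35·2 + 29·2 = 274
B has the highest Borda score (281).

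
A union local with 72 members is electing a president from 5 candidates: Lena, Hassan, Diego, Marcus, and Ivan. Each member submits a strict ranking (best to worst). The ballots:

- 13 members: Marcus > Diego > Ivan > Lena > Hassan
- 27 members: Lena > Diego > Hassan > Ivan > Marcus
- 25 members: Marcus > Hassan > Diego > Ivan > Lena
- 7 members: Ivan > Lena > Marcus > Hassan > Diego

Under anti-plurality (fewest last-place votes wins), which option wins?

Ivan

Last-place votes: Lena 25, Hassan 13, Diego 7, Marcus 27, Ivan 0.
Ivan is ranked last by the fewest voters, so Ivan wins.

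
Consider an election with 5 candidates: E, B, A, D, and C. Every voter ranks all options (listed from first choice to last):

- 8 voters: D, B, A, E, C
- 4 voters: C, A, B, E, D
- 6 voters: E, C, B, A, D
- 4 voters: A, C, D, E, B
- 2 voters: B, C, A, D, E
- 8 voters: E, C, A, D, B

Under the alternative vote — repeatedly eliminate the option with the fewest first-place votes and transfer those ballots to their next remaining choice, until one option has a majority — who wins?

E

Round 1: E 14, B 2, A 4, D 8, C 4. Eliminate B.
Round 2: E 14, A 4, D 8, C 6. Eliminate A.
Round 3: E 14, D 8, C 10. Eliminate D.
Round 4: E 22, C 10. E has a majority.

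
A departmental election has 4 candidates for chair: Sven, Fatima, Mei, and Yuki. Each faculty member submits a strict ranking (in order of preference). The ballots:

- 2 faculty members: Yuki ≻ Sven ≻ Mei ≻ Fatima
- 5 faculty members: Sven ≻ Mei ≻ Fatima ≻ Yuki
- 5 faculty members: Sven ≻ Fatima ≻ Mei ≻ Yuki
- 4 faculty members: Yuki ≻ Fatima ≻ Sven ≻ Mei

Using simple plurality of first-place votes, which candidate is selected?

First-place votes: Sven 10, Fatima 0, Mei 0, Yuki 6.
Sven has the most first-place votes.

Sven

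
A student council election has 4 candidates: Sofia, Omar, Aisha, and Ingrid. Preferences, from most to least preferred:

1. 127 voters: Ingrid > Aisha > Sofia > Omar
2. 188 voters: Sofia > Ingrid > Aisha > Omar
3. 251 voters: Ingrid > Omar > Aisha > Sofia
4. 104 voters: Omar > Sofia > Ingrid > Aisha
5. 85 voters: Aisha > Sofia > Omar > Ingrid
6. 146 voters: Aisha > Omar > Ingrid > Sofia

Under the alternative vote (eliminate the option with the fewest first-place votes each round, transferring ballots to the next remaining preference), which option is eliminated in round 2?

Aisha

Round 1: Sofia 188, Omar 104, Aisha 231, Ingrid 378. Eliminate Omar.
Round 2: Sofia 292, Aisha 231, Ingrid 378. Eliminate Aisha.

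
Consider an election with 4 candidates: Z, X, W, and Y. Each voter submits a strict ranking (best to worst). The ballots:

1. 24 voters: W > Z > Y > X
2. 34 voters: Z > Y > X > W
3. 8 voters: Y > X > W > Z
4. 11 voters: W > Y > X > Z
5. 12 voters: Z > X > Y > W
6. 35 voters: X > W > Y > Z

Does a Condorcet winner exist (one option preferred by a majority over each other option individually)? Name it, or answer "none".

Checking pairwise contests:
W beats Z 78–46.
Z beats X 70–54.
X beats W 89–35.
Z beats Y 70–54.
Every option loses at least one head-to-head, so there is no Condorcet winner.

none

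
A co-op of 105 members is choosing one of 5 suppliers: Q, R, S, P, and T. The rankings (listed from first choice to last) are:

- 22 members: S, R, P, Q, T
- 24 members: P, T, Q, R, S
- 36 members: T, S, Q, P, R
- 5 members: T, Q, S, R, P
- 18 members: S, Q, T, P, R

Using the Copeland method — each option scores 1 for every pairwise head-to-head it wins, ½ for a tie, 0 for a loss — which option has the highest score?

T

Q: beats R and P; loses to S and T → score 2.
R: loses to Q, S, P, and T → score 0.
S: beats Q, R, and P; loses to T → score 3.
P: beats R; loses to Q, S, and T → score 1.
T: beats Q, R, S, and P → score 4.
T has the best pairwise record.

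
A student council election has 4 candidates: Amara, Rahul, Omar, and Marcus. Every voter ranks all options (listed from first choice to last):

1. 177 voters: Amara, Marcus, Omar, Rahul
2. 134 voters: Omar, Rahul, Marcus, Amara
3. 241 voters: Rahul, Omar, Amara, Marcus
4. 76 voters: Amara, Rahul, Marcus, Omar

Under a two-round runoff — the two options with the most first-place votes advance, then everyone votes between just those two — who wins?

Rahul

Round 1 first-place votes: Amara 253, Rahul 241, Omar 134, Marcus 0.
Amara and Rahul advance.
Runoff: Amara is preferred to Rahul by 253 voters; Rahul by 375.
Rahul wins the runoff.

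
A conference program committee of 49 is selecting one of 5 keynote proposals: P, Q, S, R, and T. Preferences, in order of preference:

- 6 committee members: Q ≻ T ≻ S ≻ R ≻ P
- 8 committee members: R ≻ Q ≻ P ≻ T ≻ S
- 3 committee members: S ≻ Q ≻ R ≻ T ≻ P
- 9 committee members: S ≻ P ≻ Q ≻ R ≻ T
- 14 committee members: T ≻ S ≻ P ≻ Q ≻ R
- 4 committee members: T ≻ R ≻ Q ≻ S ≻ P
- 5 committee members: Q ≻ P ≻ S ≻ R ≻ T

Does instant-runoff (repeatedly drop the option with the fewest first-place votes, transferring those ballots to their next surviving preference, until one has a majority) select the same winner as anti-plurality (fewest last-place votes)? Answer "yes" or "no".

yes

Instant-runoff — R1 P 0, Q 11, S 12, R 8, T 18 (P out); R2 Q 11, S 12, R 8, T 18 (R out); R3 Q 19, S 12, T 18 (S out); R4 Q 31, T 18 (Q winner). Winner: Q.
Anti-plurality — last-place votes: P 13, Q 0, S 8, R 14, T 14. Winner: Q.
The two methods agree.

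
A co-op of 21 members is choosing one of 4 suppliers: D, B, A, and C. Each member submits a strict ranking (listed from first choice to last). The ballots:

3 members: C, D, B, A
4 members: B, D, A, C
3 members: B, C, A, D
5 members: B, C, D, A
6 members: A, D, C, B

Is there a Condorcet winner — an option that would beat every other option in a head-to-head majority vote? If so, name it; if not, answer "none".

B vs D: 12–9 for B.
B vs A: 15–6 for B.
B vs C: 12–9 for B.
B beats every other option head-to-head.

B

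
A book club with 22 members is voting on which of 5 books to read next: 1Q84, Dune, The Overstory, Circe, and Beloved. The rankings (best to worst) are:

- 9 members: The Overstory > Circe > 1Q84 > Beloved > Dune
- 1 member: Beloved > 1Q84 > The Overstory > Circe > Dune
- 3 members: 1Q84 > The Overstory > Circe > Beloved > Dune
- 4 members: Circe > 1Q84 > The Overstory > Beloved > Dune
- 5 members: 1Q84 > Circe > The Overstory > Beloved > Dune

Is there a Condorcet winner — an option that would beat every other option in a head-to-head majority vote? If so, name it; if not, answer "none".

Checking pairwise contests:
Circe beats 1Q84 13–9.
1Q84 beats Dune 22–0.
1Q84 beats The Overstory 13–9.
The Overstory beats Circe 13–9.
1Q84 beats Beloved 21–1.
Every option loses at least one head-to-head, so there is no Condorcet winner.

none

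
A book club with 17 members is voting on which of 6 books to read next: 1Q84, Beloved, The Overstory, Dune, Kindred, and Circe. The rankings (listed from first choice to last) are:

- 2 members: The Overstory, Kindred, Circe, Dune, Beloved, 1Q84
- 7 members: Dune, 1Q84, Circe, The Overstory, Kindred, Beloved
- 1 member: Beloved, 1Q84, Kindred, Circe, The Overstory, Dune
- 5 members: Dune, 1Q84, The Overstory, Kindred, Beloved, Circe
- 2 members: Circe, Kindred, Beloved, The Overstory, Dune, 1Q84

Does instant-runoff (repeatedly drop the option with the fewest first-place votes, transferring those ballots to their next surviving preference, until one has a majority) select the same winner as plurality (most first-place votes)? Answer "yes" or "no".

Instant-runoff — R1 1Q84 0, Beloved 1, The Overstory 2, Dune 12, Kindred 0, Circe 2 (Dune winner). Winner: Dune.
Plurality — first-place votes: 1Q84 0, Beloved 1, The Overstory 2, Dune 12, Kindred 0, Circe 2. Winner: Dune.
The two methods agree.

yes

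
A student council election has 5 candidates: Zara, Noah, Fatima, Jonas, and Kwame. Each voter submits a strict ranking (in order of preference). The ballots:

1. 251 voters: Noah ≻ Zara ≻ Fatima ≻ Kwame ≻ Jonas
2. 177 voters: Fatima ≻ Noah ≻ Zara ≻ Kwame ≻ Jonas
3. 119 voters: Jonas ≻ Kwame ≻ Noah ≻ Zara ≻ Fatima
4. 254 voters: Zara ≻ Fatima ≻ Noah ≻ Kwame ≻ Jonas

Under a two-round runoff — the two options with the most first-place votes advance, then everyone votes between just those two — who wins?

Round 1 first-place votes: Zara 254, Noah 251, Fatima 177, Jonas 119, Kwame 0.
Zara and Noah advance.
Runoff: Zara is preferred to Noah by 254 voters; Noah by 547.
Noah wins the runoff.

Noah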